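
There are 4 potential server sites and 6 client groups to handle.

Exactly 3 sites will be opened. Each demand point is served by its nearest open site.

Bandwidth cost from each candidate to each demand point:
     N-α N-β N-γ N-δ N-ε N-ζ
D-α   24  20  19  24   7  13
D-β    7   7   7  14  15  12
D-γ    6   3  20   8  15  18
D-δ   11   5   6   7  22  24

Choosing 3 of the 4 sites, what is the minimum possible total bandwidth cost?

42

Open {D-α, D-γ, D-δ}.
  N-α→D-γ 6, N-β→D-γ 3, N-γ→D-δ 6, N-δ→D-δ 7, N-ε→D-α 7, N-ζ→D-α 13  ⇒ total 42.
Compare {D-α, D-β, D-γ}: total 43.
Compare {D-α, D-β, D-δ}: total 44.
No size-3 selection does better; minimum is 42.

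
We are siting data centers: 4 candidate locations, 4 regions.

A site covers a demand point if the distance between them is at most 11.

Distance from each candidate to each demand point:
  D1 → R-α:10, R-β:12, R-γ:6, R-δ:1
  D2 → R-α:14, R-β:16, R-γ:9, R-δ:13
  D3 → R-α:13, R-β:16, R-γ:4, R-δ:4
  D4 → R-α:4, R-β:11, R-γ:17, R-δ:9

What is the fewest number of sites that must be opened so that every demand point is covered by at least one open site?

2

Coverage sets (demand points within 11 of each site):
  D1: {R-α, R-γ, R-δ}
  D2: {R-γ}
  D3: {R-γ, R-δ}
  D4: {R-α, R-β, R-δ}
No single site covers all 4 demand points.
But {D1, D4} covers everything, so the minimum is 2.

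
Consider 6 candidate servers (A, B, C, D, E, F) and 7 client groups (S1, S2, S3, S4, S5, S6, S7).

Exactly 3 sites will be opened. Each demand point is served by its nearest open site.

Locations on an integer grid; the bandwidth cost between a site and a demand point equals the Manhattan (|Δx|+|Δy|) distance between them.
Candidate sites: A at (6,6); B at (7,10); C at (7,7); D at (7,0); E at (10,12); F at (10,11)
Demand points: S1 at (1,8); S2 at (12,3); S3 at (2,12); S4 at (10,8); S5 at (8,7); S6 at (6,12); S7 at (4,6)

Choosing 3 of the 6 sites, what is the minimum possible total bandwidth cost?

33

Open {A, B, C}.
  S1→A 7, S2→A 9, S3→B 7, S4→C 4, S5→C 1, S6→B 3, S7→A 2  ⇒ total 33.
Compare {A, B, F}: total 34.
Compare {B, C, D}: total 34.
No size-3 selection does better; minimum is 33.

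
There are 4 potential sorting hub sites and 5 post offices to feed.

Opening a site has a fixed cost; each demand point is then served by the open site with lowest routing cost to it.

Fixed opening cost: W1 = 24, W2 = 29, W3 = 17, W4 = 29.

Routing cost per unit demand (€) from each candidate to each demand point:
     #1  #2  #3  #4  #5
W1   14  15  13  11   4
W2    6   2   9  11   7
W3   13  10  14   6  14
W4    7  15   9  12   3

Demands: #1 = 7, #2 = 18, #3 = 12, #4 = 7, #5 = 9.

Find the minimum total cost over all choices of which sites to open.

330

Open {W2, W3, W4}: assign each demand point to its cheapest open site.
  #1→W2 7×6=42, #2→W2 18×2=36, #3→W2 12×9=108, #4→W3 7×6=42, #5→W4 9×3=27
  routing cost 255, fixed 75 → total 330.
Compare {W1, W2, W3}: routing cost 264 + fixed 70 = 334.
Compare {W2, W3}: routing cost 291 + fixed 46 = 337.
Compare {W2, W4}: routing cost 290 + fixed 58 = 348.
All other subsets cost ≥ 334. Minimum total cost: 330.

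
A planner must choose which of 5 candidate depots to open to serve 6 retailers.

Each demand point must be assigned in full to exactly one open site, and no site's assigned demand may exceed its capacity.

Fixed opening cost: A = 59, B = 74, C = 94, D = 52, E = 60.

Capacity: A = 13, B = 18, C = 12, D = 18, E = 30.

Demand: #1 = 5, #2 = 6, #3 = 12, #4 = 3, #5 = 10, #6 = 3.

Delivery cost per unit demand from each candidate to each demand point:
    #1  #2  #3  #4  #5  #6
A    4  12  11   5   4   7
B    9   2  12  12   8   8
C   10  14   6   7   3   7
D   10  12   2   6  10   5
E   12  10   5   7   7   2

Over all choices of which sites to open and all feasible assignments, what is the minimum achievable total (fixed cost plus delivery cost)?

336

Open {A, B, D}; cheapest assignment that respects the capacities:
  A (cap 13, load 13): #4, #5 — cost 3×5 + 10×4 = 55
  B (cap 18, load 11): #1, #2 — cost 5×9 + 6×2 = 57
  D (cap 18, load 15): #3, #6 — cost 12×2 + 3×5 = 39
  Shipping 151, fixed 185 → total 336.
  Any other capacity-feasible assignment to {A, B, D} ships for at least 151.
Compare {D, E}: its best feasible assignment gives total 343.
Compare {B, E}: its best feasible assignment gives total 348.
Every other set of open sites that can feasibly serve all demand totals ≥ 343 even under its best assignment. Minimum: 336.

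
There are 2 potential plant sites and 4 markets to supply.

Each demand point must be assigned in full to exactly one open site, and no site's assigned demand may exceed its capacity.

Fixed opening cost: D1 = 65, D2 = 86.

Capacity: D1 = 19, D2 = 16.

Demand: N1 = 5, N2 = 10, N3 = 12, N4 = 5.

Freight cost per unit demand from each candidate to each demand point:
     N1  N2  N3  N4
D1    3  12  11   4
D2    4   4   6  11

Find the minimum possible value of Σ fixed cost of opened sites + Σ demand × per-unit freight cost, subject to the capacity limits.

363

Open {D1, D2}; cheapest assignment that respects the capacities:
  D1 (cap 19, load 17): N3, N4 — cost 12×11 + 5×4 = 152
  D2 (cap 16, load 15): N1, N2 — cost 5×4 + 10×4 = 60
  Shipping 212, fixed 151 → total 363.
  Any other capacity-feasible assignment to {D1, D2} ships for at least 212.
Total demand is 32 and no other set of sites has combined capacity ≥ 32, so {D1, D2} is the only feasible choice of open sites. Minimum: 363.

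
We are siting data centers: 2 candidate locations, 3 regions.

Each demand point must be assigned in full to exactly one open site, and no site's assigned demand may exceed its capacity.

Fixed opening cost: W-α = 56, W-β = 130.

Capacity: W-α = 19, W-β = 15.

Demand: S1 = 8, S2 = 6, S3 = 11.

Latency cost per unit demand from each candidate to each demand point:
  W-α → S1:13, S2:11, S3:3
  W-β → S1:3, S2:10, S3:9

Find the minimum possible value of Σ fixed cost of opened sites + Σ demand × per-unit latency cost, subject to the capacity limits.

303

Open {W-α, W-β}; cheapest assignment that respects the capacities:
  W-α (cap 19, load 11): S3 — cost 11×3 = 33
  W-β (cap 15, load 14): S1, S2 — cost 8×3 + 6×10 = 84
  Shipping 117, fixed 186 → total 303.
  Any other capacity-feasible assignment to {W-α, W-β} ships for at least 117.
Total demand is 25 and no other set of sites has combined capacity ≥ 25, so {W-α, W-β} is the only feasible choice of open sites. Minimum: 303.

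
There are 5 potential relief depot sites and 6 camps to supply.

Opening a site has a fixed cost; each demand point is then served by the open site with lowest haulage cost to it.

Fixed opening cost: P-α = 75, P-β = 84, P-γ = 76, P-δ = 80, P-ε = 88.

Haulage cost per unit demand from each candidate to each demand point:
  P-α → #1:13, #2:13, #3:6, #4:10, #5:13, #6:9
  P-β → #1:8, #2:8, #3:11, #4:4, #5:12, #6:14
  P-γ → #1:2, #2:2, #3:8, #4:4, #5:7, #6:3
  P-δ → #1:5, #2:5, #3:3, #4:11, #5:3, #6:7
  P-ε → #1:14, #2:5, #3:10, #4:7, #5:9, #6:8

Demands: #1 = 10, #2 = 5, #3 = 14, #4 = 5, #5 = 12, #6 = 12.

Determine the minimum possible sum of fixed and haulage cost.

Open {P-γ, P-δ}: assign each demand point to its cheapest open site.
  #1→P-γ 10×2=20, #2→P-γ 5×2=10, #3→P-δ 14×3=42, #4→P-γ 5×4=20, #5→P-δ 12×3=36, #6→P-γ 12×3=36
  haulage cost 164, fixed 156 → total 320.
Compare {P-γ}: haulage cost 282 + fixed 76 = 358.
Compare {P-δ}: haulage cost 292 + fixed 80 = 372.
Compare {P-α, P-γ, P-δ}: haulage cost 164 + fixed 231 = 395.
All other subsets cost ≥ 358. Minimum total cost: 320.

320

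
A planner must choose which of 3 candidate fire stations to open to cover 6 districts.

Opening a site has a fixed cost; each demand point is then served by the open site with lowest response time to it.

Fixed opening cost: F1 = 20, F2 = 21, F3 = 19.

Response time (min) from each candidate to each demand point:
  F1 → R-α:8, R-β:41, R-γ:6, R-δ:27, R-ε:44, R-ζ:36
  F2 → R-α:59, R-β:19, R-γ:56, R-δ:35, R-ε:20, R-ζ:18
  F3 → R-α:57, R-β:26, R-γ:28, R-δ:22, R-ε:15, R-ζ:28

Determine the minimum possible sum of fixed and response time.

Open {F1, F2}: assign each demand point to its cheapest open site.
  R-α→F1 8, R-β→F2 19, R-γ→F1 6, R-δ→F1 27, R-ε→F2 20, R-ζ→F2 18
  response time 98, fixed 41 → total 139.
Compare {F1, F3}: response time 105 + fixed 39 = 144.
Compare {F1, F2, F3}: response time 88 + fixed 60 = 148.
Compare {F1}: response time 162 + fixed 20 = 182.
All other subsets cost ≥ 144. Minimum total cost: 139.

139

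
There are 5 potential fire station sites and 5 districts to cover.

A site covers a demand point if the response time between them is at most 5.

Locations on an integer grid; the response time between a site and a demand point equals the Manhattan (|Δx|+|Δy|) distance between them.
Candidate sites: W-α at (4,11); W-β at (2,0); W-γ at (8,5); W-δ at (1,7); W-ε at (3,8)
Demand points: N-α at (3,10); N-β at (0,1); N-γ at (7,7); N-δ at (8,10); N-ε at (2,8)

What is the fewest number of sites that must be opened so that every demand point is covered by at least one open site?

3

Coverage sets (demand points within 5 of each site):
  W-α: {N-α, N-δ, N-ε}
  W-β: {N-β}
  W-γ: {N-γ, N-δ}
  W-δ: {N-α, N-ε}
  W-ε: {N-α, N-γ, N-ε}
No 2 sites suffice: every size-2 union leaves at least one demand point uncovered.
But {W-α, W-β, W-γ} covers everything, so the minimum is 3.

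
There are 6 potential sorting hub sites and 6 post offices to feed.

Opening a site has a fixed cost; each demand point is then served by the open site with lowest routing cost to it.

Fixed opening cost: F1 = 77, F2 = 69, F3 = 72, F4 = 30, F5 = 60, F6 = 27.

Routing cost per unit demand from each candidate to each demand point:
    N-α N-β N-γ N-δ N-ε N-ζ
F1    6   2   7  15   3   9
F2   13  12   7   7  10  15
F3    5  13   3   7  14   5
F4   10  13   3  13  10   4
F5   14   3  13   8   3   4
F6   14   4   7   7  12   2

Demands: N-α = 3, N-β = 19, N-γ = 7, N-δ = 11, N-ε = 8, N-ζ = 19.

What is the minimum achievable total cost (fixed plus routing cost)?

Open {F1, F6}: assign each demand point to its cheapest open site.
  N-α→F1 3×6=18, N-β→F1 19×2=38, N-γ→F1 7×7=49, N-δ→F6 11×7=77, N-ε→F1 8×3=24, N-ζ→F6 19×2=38
  routing cost 244, fixed 104 → total 348.
Compare {F1, F4, F6}: routing cost 216 + fixed 134 = 350.
Compare {F4, F5, F6}: routing cost 247 + fixed 117 = 364.
Compare {F5, F6}: routing cost 287 + fixed 87 = 374.
All other subsets cost ≥ 350. Minimum total cost: 348.

348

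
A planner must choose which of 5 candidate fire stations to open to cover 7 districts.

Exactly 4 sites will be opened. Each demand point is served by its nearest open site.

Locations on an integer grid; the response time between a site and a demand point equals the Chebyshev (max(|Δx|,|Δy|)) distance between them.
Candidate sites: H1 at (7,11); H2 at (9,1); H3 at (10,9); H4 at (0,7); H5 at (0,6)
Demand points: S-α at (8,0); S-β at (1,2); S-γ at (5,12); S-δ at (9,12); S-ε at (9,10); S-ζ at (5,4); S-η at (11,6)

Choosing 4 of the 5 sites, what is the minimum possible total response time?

17

Open {H1, H2, H3, H5}.
  S-α→H2 1, S-β→H5 4, S-γ→H1 2, S-δ→H1 2, S-ε→H3 1, S-ζ→H2 4, S-η→H3 3  ⇒ total 17.
Compare {H1, H2, H3, H4}: total 18.
Compare {H1, H2, H4, H5}: total 20.
No size-4 selection does better; minimum is 17.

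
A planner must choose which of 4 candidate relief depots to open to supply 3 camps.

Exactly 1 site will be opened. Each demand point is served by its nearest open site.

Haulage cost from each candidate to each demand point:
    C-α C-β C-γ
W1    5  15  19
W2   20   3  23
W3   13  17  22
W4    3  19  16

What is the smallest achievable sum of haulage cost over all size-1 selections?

Open {W4}.
  C-α→W4 3, C-β→W4 19, C-γ→W4 16  ⇒ total 38.
Compare {W1}: total 39.
Compare {W2}: total 46.
No size-1 selection does better; minimum is 38.

38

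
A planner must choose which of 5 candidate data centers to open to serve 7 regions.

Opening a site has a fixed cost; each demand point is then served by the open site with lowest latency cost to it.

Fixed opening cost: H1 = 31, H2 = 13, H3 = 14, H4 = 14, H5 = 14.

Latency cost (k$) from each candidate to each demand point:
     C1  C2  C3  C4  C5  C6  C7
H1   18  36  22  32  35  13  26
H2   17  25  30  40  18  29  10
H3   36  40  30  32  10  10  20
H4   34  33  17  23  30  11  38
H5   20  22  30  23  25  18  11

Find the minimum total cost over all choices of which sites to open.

Open {H2, H4}: assign each demand point to its cheapest open site.
  C1→H2 17, C2→H2 25, C3→H4 17, C4→H4 23, C5→H2 18, C6→H4 11, C7→H2 10
  latency cost 121, fixed 27 → total 148.
Compare {H2, H3, H4}: latency cost 112 + fixed 41 = 153.
Compare {H3, H5}: latency cost 126 + fixed 28 = 154.
Compare {H3, H4, H5}: latency cost 113 + fixed 42 = 155.
All other subsets cost ≥ 153. Minimum total cost: 148.

148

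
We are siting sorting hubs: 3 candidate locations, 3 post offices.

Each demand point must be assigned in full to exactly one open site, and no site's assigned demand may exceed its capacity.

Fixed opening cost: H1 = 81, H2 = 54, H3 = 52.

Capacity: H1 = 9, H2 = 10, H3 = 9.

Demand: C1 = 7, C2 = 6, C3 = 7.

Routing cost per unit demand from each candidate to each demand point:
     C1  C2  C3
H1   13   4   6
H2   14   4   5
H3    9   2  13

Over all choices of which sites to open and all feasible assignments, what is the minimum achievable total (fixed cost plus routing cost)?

309

Open {H1, H2, H3}; cheapest assignment that respects the capacities:
  H1 (cap 9, load 6): C2 — cost 6×4 = 24
  H2 (cap 10, load 7): C3 — cost 7×5 = 35
  H3 (cap 9, load 7): C1 — cost 7×9 = 63
  Shipping 122, fixed 187 → total 309.
  Any other capacity-feasible assignment to {H1, H2, H3} ships for at least 122.
Total demand is 20 and no other set of sites has combined capacity ≥ 20, so {H1, H2, H3} is the only feasible choice of open sites. Minimum: 309.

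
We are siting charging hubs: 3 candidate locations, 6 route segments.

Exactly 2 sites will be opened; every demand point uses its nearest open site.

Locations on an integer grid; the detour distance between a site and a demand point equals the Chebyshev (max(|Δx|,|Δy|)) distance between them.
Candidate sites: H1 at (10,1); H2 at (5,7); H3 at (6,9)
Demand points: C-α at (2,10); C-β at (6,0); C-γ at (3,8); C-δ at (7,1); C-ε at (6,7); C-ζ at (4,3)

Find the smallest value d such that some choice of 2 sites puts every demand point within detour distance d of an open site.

4

Open {H1, H2}.
  Farthest demand point is C-β at detour distance 4 (to H1); all others are ≤ 4.
With {H1, H3} the worst case is 6.
With {H2, H3} the worst case is 7.
No size-2 selection achieves below 4.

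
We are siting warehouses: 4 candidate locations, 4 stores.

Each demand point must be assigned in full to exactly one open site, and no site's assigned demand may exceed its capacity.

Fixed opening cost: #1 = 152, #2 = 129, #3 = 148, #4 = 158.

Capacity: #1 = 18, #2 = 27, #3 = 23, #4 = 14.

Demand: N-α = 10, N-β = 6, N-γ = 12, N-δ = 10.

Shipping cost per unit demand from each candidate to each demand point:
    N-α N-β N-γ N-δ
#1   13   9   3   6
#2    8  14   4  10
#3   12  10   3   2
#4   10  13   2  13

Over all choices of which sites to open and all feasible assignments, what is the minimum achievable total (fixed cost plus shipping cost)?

485

Open {#2, #3}; cheapest assignment that respects the capacities:
  #2 (cap 27, load 22): N-α, N-γ — cost 10×8 + 12×4 = 128
  #3 (cap 23, load 16): N-β, N-δ — cost 6×10 + 10×2 = 80
  Shipping 208, fixed 277 → total 485.
  Any other capacity-feasible assignment to {#2, #3} ships for at least 208.
Compare {#1, #2}: its best feasible assignment gives total 523.
Compare {#1, #3}: its best feasible assignment gives total 530.
Every other set of open sites that can feasibly serve all demand totals ≥ 523 even under its best assignment. Minimum: 485.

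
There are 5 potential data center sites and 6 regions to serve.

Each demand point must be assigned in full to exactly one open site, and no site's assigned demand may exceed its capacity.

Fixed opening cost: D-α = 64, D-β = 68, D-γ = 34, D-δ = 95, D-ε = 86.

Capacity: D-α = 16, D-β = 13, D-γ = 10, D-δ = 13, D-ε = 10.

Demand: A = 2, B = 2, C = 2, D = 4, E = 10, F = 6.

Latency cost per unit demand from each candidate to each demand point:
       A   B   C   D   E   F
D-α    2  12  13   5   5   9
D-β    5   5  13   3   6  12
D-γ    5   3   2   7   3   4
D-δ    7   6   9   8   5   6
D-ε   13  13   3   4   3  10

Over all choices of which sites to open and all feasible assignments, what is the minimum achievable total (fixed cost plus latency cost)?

206

Open {D-α, D-γ}; cheapest assignment that respects the capacities:
  D-α (cap 16, load 16): A, D, E — cost 2×2 + 4×5 + 10×5 = 74
  D-γ (cap 10, load 10): B, C, F — cost 2×3 + 2×2 + 6×4 = 34
  Shipping 108, fixed 98 → total 206.
  Any other capacity-feasible assignment to {D-α, D-γ} ships for at least 108.
Compare {D-α, D-β, D-γ}: its best feasible assignment gives total 266.
Compare {D-α, D-γ, D-ε}: its best feasible assignment gives total 272.
Every other set of open sites that can feasibly serve all demand totals ≥ 266 even under its best assignment. Minimum: 206.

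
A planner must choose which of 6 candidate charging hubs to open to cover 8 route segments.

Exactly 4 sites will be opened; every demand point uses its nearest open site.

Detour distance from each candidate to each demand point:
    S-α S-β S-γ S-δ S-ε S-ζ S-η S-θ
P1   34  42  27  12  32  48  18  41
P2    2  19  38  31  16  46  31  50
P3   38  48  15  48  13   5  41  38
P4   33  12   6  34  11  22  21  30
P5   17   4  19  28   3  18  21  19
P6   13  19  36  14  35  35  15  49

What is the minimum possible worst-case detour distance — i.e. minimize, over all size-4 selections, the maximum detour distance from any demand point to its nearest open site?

19

Open {P1, P2, P3, P5}.
  Farthest demand point is S-θ at detour distance 19 (to P5); all others are ≤ 19.
With {P1, P2, P4, P5} the worst case is 19.
With {P1, P2, P5, P6} the worst case is 19.
No size-4 selection achieves below 19.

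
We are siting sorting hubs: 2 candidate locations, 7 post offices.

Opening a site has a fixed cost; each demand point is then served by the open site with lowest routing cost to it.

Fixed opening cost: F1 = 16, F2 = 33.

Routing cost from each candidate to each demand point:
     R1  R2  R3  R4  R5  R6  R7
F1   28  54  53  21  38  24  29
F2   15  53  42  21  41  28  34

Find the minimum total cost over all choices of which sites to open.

263

Open {F1}: assign each demand point to its cheapest open site.
  R1→F1 28, R2→F1 54, R3→F1 53, R4→F1 21, R5→F1 38, R6→F1 24, R7→F1 29
  routing cost 247, fixed 16 → total 263.
Compare {F2}: routing cost 234 + fixed 33 = 267.
Compare {F1, F2}: routing cost 222 + fixed 49 = 271.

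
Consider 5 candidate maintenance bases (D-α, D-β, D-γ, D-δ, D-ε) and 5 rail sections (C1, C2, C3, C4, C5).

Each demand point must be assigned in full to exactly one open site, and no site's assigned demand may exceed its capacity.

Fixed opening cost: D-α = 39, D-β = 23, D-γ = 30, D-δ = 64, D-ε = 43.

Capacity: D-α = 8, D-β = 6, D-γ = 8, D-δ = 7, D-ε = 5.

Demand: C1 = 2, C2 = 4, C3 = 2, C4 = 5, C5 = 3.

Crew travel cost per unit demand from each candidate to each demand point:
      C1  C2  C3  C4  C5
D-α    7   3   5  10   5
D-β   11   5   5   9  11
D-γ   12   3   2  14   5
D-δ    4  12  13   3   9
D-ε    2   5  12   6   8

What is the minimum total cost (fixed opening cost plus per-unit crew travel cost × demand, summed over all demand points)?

Open {D-α, D-γ}; cheapest assignment that respects the capacities:
  D-α (cap 8, load 8): C4, C5 — cost 5×10 + 3×5 = 65
  D-γ (cap 8, load 8): C1, C2, C3 — cost 2×12 + 4×3 + 2×2 = 40
  Shipping 105, fixed 69 → total 174.
  Any other capacity-feasible assignment to {D-α, D-γ} ships for at least 105.
Compare {D-β, D-γ, D-δ}: its best feasible assignment gives total 177.
Compare {D-α, D-β, D-γ}: its best feasible assignment gives total 182.
Every other set of open sites that can feasibly serve all demand totals ≥ 177 even under its best assignment. Minimum: 174.

174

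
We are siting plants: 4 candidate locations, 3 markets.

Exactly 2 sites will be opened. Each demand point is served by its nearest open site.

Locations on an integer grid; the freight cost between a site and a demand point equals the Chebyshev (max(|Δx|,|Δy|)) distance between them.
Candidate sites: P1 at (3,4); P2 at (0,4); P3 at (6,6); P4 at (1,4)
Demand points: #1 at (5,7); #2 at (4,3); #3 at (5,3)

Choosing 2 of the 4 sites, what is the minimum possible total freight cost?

Open {P1, P3}.
  #1→P3 1, #2→P1 1, #3→P1 2  ⇒ total 4.
Compare {P1, P2}: total 6.
Compare {P1, P4}: total 6.
No size-2 selection does better; minimum is 4.

4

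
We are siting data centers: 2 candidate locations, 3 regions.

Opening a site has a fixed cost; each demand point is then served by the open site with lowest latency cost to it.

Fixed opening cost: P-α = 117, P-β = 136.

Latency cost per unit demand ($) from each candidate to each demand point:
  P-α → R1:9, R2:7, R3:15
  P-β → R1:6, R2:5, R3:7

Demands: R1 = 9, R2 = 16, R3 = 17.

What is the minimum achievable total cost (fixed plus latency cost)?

Open {P-β}: assign each demand point to its cheapest open site.
  R1→P-β 9×6=54, R2→P-β 16×5=80, R3→P-β 17×7=119
  latency cost 253, fixed 136 → total 389.
Compare {P-α, P-β}: latency cost 253 + fixed 253 = 506.
Compare {P-α}: latency cost 448 + fixed 117 = 565.

389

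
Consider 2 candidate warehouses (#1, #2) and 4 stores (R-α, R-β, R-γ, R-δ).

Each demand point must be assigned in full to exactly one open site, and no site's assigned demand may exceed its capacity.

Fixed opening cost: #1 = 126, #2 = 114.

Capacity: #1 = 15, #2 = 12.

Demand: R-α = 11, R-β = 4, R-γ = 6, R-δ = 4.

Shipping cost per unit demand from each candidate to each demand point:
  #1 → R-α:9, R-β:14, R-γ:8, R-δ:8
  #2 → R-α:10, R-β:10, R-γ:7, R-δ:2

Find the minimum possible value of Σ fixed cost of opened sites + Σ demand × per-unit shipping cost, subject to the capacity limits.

445

Open {#1, #2}; cheapest assignment that respects the capacities:
  #1 (cap 15, load 15): R-α, R-β — cost 11×9 + 4×14 = 155
  #2 (cap 12, load 10): R-γ, R-δ — cost 6×7 + 4×2 = 50
  Shipping 205, fixed 240 → total 445.
  Any other capacity-feasible assignment to {#1, #2} ships for at least 205.
Total demand is 25 and no other set of sites has combined capacity ≥ 25, so {#1, #2} is the only feasible choice of open sites. Minimum: 445.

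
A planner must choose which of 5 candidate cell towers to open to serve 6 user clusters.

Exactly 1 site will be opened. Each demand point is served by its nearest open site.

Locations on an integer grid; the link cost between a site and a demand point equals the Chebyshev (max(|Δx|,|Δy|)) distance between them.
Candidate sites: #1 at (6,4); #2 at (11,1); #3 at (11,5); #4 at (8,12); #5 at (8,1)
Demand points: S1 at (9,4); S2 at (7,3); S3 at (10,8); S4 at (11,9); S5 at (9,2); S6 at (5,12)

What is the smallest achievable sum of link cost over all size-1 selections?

Open {#3}.
  S1→#3 2, S2→#3 4, S3→#3 3, S4→#3 4, S5→#3 3, S6→#3 7  ⇒ total 23.
Compare {#1}: total 24.
Compare {#5}: total 32.
No size-1 selection does better; minimum is 23.

23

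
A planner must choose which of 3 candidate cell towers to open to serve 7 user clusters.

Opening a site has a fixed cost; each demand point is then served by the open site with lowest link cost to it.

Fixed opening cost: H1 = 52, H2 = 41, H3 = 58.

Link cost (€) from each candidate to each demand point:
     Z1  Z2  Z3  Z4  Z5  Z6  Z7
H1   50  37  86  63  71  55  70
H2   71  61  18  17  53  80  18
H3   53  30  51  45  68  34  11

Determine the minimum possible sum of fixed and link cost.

Open {H2, H3}: assign each demand point to its cheapest open site.
  Z1→H3 53, Z2→H3 30, Z3→H2 18, Z4→H2 17, Z5→H2 53, Z6→H3 34, Z7→H3 11
  link cost 216, fixed 99 → total 315.
Compare {H1, H2}: link cost 248 + fixed 93 = 341.
Compare {H3}: link cost 292 + fixed 58 = 350.
Compare {H2}: link cost 318 + fixed 41 = 359.
All other subsets cost ≥ 341. Minimum total cost: 315.

315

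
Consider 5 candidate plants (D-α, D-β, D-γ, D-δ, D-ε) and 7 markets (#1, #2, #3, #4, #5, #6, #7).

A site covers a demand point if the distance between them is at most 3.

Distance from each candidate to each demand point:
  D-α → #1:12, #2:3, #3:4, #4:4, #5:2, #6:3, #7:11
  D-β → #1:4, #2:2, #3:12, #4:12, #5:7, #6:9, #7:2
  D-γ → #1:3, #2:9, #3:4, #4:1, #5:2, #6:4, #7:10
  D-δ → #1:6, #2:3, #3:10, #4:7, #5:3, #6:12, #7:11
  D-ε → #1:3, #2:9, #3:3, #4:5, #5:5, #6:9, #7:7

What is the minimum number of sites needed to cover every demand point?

Coverage sets (demand points within 3 of each site):
  D-α: {#2, #5, #6}
  D-β: {#2, #7}
  D-γ: {#1, #4, #5}
  D-δ: {#2, #5}
  D-ε: {#1, #3}
No 3 sites suffice: every size-3 union leaves at least one demand point uncovered.
But {D-α, D-β, D-γ, D-ε} covers everything, so the minimum is 4.

4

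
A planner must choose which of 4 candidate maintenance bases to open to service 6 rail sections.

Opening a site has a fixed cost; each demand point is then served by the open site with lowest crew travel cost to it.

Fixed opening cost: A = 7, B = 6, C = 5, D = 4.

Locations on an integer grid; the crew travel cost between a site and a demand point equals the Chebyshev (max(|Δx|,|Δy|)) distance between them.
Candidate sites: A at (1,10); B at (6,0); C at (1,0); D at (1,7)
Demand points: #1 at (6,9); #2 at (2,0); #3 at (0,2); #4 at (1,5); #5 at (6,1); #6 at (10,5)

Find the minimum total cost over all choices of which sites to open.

31

Open {B, C, D}: assign each demand point to its cheapest open site.
  #1→D 5, #2→C 1, #3→C 2, #4→D 2, #5→B 1, #6→B 5
  crew travel cost 16, fixed 15 → total 31.
Compare {B, D}: crew travel cost 22 + fixed 10 = 32.
Compare {C, D}: crew travel cost 24 + fixed 9 = 33.
Compare {B, C}: crew travel cost 23 + fixed 11 = 34.
All other subsets cost ≥ 32. Minimum total cost: 31.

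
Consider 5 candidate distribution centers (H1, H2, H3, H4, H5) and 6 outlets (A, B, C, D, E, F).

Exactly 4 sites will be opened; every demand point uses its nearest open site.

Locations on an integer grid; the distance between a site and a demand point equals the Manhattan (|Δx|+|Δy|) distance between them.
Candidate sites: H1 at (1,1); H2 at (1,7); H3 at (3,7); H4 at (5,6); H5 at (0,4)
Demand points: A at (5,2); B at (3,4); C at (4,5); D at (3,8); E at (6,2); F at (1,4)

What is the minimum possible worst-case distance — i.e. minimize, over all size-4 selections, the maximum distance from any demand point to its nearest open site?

Open {H1, H2, H3, H4}.
  Farthest demand point is E at distance 5 (to H4); all others are ≤ 5.
With {H1, H2, H4, H5} the worst case is 5.
With {H1, H3, H4, H5} the worst case is 5.
No size-4 selection achieves below 5.

5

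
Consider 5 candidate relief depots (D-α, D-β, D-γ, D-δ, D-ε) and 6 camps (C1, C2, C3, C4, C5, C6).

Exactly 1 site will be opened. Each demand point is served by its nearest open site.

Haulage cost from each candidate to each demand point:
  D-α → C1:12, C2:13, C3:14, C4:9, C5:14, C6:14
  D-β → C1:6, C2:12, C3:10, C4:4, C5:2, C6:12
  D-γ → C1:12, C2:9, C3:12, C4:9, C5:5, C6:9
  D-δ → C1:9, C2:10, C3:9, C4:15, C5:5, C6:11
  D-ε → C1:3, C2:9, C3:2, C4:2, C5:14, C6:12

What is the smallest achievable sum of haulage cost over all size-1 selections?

Open {D-ε}.
  C1→D-ε 3, C2→D-ε 9, C3→D-ε 2, C4→D-ε 2, C5→D-ε 14, C6→D-ε 12  ⇒ total 42.
Compare {D-β}: total 46.
Compare {D-γ}: total 56.
No size-1 selection does better; minimum is 42.

42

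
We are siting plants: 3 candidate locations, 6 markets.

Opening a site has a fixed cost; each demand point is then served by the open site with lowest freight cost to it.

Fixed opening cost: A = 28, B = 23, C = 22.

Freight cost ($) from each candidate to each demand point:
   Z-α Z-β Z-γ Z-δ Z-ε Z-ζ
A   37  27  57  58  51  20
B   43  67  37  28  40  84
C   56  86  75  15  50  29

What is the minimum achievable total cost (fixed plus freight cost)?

Open {A, B}: assign each demand point to its cheapest open site.
  Z-α→A 37, Z-β→A 27, Z-γ→B 37, Z-δ→B 28, Z-ε→B 40, Z-ζ→A 20
  freight cost 189, fixed 51 → total 240.
Compare {A, B, C}: freight cost 176 + fixed 73 = 249.
Compare {A, C}: freight cost 206 + fixed 50 = 256.
Compare {B, C}: freight cost 231 + fixed 45 = 276.
All other subsets cost ≥ 249. Minimum total cost: 240.

240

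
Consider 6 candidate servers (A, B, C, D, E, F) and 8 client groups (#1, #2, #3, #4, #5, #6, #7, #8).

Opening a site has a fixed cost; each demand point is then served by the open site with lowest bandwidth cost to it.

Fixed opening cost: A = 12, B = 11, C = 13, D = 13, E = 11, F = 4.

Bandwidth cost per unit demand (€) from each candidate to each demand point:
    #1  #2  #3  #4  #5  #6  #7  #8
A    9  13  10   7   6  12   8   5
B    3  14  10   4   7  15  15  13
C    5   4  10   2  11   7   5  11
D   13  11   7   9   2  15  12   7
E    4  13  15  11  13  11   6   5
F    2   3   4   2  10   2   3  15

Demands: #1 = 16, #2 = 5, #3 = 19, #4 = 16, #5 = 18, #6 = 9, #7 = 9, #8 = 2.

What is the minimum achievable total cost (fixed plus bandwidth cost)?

267

Open {D, F}: assign each demand point to its cheapest open site.
  #1→F 16×2=32, #2→F 5×3=15, #3→F 19×4=76, #4→F 16×2=32, #5→D 18×2=36, #6→F 9×2=18, #7→F 9×3=27, #8→D 2×7=14
  bandwidth cost 250, fixed 17 → total 267.
Compare {D, E, F}: bandwidth cost 246 + fixed 28 = 274.
Compare {A, D, F}: bandwidth cost 246 + fixed 29 = 275.
Compare {B, D, F}: bandwidth cost 250 + fixed 28 = 278.
All other subsets cost ≥ 274. Minimum total cost: 267.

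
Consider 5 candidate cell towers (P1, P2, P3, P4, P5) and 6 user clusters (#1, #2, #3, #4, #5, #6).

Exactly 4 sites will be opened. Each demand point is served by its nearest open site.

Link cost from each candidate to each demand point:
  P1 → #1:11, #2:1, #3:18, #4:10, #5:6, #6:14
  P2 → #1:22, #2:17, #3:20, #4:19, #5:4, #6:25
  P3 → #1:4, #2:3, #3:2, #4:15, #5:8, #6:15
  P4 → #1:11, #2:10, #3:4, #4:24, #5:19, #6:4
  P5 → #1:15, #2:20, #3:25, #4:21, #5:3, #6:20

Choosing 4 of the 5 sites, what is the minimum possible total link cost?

24

Open {P1, P3, P4, P5}.
  #1→P3 4, #2→P1 1, #3→P3 2, #4→P1 10, #5→P5 3, #6→P4 4  ⇒ total 24.
Compare {P1, P2, P3, P4}: total 25.
Compare {P2, P3, P4, P5}: total 31.
No size-4 selection does better; minimum is 24.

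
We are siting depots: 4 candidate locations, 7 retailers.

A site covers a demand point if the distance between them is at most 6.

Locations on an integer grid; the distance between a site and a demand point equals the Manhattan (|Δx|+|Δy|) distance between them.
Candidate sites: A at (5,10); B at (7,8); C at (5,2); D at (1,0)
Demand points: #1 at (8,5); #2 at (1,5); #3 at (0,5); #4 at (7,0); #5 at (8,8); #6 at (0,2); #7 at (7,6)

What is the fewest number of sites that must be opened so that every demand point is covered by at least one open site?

2

Coverage sets (demand points within 6 of each site):
  A: {#5, #7}
  B: {#1, #5, #7}
  C: {#1, #4, #6, #7}
  D: {#2, #3, #4, #6}
No single site covers all 7 demand points.
But {B, D} covers everything, so the minimum is 2.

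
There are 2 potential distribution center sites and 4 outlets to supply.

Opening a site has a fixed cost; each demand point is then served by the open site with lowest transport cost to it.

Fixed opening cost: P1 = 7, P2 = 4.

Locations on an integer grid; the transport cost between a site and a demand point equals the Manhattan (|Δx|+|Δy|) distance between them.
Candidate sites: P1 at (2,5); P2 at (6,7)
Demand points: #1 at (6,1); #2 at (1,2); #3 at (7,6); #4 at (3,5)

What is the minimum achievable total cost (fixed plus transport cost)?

24

Open {P1, P2}: assign each demand point to its cheapest open site.
  #1→P2 6, #2→P1 4, #3→P2 2, #4→P1 1
  transport cost 13, fixed 11 → total 24.
Compare {P1}: transport cost 19 + fixed 7 = 26.
Compare {P2}: transport cost 23 + fixed 4 = 27.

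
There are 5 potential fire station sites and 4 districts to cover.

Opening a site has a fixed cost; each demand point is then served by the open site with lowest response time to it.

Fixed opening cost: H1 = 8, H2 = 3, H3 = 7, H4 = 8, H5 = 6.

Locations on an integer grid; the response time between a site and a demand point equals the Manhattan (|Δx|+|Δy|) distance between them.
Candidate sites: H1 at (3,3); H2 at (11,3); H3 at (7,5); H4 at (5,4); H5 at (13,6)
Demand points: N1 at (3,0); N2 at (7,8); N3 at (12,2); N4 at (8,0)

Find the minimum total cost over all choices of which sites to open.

Open {H2, H3}: assign each demand point to its cheapest open site.
  N1→H3 9, N2→H3 3, N3→H2 2, N4→H2 6
  response time 20, fixed 10 → total 30.
Compare {H2}: response time 28 + fixed 3 = 31.
Compare {H1, H2}: response time 20 + fixed 11 = 31.
Compare {H2, H4}: response time 20 + fixed 11 = 31.
All other subsets cost ≥ 31. Minimum total cost: 30.

30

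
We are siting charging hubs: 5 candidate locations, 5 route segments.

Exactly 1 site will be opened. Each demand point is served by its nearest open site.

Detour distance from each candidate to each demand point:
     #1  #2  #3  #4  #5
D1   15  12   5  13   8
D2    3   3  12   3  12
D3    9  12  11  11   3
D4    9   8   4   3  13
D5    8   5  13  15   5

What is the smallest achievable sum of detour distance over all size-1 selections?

Open {D2}.
  #1→D2 3, #2→D2 3, #3→D2 12, #4→D2 3, #5→D2 12  ⇒ total 33.
Compare {D4}: total 37.
Compare {D3}: total 46.
No size-1 selection does better; minimum is 33.

33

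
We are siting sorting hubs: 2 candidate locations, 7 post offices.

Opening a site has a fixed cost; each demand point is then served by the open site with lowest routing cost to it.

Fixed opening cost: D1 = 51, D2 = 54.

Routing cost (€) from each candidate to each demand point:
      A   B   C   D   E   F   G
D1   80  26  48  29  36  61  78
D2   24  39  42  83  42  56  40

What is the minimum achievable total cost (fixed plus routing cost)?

358

Open {D1, D2}: assign each demand point to its cheapest open site.
  A→D2 24, B→D1 26, C→D2 42, D→D1 29, E→D1 36, F→D2 56, G→D2 40
  routing cost 253, fixed 105 → total 358.
Compare {D2}: routing cost 326 + fixed 54 = 380.
Compare {D1}: routing cost 358 + fixed 51 = 409.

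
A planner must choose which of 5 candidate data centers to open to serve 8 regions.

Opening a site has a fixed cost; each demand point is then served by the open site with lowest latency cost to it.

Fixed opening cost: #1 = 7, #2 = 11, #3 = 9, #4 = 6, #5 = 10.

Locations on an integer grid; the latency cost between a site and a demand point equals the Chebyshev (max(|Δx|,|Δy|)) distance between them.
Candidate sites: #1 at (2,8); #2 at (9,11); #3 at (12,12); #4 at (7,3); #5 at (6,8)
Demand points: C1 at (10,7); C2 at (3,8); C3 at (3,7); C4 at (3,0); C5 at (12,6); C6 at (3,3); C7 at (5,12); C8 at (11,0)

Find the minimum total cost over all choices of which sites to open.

40

Open {#1, #4}: assign each demand point to its cheapest open site.
  C1→#4 4, C2→#1 1, C3→#1 1, C4→#4 4, C5→#4 5, C6→#4 4, C7→#1 4, C8→#4 4
  latency cost 27, fixed 13 → total 40.
Compare {#4}: latency cost 39 + fixed 6 = 45.
Compare {#4, #5}: latency cost 31 + fixed 16 = 47.
Compare {#1, #3, #4}: latency cost 27 + fixed 22 = 49.
All other subsets cost ≥ 45. Minimum total cost: 40.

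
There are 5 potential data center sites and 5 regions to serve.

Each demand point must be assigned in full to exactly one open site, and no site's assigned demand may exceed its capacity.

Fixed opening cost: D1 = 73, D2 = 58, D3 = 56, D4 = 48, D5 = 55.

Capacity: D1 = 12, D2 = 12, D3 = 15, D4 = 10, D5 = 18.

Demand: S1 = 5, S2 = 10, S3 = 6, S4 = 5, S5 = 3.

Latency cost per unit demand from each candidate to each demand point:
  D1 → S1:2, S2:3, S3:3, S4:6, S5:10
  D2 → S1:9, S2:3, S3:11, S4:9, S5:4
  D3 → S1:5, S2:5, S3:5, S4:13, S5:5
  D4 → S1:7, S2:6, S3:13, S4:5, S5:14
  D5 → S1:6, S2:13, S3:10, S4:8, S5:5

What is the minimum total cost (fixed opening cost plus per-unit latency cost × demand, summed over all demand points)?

Open {D2, D3, D4}; cheapest assignment that respects the capacities:
  D2 (cap 12, load 10): S2 — cost 10×3 = 30
  D3 (cap 15, load 14): S1, S3, S5 — cost 5×5 + 6×5 + 3×5 = 70
  D4 (cap 10, load 5): S4 — cost 5×5 = 25
  Shipping 125, fixed 162 → total 287.
  Any other capacity-feasible assignment to {D2, D3, D4} ships for at least 125.
Compare {D1, D3, D4}: its best feasible assignment gives total 295.
Compare {D1, D2, D5}: its best feasible assignment gives total 299.
Every other set of open sites that can feasibly serve all demand totals ≥ 295 even under its best assignment. Minimum: 287.

287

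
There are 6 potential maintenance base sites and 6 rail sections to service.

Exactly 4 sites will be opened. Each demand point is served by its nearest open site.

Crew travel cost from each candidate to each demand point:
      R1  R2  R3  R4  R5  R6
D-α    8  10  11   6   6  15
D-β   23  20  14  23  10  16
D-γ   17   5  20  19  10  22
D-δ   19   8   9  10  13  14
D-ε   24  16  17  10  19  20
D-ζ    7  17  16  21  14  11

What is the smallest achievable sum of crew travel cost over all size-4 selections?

Open {D-α, D-γ, D-δ, D-ζ}.
  R1→D-ζ 7, R2→D-γ 5, R3→D-δ 9, R4→D-α 6, R5→D-α 6, R6→D-ζ 11  ⇒ total 44.
Compare {D-α, D-β, D-γ, D-ζ}: total 46.
Compare {D-α, D-γ, D-ε, D-ζ}: total 46.
No size-4 selection does better; minimum is 44.

44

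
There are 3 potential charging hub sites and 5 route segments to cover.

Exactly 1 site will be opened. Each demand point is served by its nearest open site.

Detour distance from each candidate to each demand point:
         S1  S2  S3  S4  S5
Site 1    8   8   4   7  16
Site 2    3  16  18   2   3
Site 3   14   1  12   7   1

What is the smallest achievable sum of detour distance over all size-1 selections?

35

Open {Site 3}.
  S1→Site 3 14, S2→Site 3 1, S3→Site 3 12, S4→Site 3 7, S5→Site 3 1  ⇒ total 35.
Compare {Site 2}: total 42.
Compare {Site 1}: total 43.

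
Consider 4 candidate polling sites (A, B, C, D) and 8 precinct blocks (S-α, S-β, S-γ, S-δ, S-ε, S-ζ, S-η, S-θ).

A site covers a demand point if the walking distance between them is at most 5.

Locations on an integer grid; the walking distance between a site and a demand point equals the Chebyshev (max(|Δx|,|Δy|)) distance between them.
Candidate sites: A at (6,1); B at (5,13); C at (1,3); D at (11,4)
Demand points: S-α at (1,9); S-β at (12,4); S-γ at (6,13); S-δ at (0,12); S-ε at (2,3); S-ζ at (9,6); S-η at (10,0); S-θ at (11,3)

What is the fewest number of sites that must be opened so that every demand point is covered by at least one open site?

3

Coverage sets (demand points within 5 of each site):
  A: {S-ε, S-ζ, S-η, S-θ}
  B: {S-α, S-γ, S-δ}
  C: {S-ε}
  D: {S-β, S-ζ, S-η, S-θ}
No 2 sites suffice: every size-2 union leaves at least one demand point uncovered.
But {A, B, D} covers everything, so the minimum is 3.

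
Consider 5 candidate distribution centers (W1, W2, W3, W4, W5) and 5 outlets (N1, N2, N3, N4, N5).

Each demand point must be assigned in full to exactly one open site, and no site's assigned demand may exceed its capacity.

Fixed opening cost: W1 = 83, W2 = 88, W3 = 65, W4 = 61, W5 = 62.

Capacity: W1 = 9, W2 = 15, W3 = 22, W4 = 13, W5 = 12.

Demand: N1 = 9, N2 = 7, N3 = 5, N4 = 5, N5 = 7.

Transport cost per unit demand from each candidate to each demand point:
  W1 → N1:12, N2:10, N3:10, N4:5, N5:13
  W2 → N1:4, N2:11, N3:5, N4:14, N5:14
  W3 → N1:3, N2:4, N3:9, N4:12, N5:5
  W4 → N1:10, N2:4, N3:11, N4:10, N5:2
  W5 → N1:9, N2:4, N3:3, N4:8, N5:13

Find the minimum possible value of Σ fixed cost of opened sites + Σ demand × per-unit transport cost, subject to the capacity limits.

Open {W3, W4}; cheapest assignment that respects the capacities:
  W3 (cap 22, load 21): N1, N2, N3 — cost 9×3 + 7×4 + 5×9 = 100
  W4 (cap 13, load 12): N4, N5 — cost 5×10 + 7×2 = 64
  Shipping 164, fixed 126 → total 290.
  Any other capacity-feasible assignment to {W3, W4} ships for at least 164.
Compare {W3, W5}: its best feasible assignment gives total 292.
Compare {W3, W4, W5}: its best feasible assignment gives total 312.
Every other set of open sites that can feasibly serve all demand totals ≥ 292 even under its best assignment. Minimum: 290.

290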